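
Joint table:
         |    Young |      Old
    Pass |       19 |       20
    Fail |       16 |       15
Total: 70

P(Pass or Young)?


P(Pass∨Young) = P(Pass) + P(Young) - P(Pass∧Young)
= (39 + 35 - 19)/70 = 55/70 = 11/14

P = 11/14 ≈ 78.57%


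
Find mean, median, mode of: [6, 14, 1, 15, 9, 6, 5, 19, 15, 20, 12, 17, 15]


Sorted: [1, 5, 6, 6, 9, 12, 14, 15, 15, 15, 17, 19, 20]
Mean = 154/13
Median = 14
Freq: {6: 2, 14: 1, 1: 1, 15: 3, 9: 1, 5: 1, 19: 1, 20: 1, 12: 1, 17: 1}
Mode: [15]

Mean=154/13, Median=14, Mode=15


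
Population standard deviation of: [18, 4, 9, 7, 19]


Mean = 57/5
  (18-57/5)²=1089/25
  (4-57/5)²=1369/25
  (9-57/5)²=144/25
  (7-57/5)²=484/25
  (19-57/5)²=1444/25
Σ(x-μ)² = 906/5
σ² = (906/5)/5 = 906/25

σ = √(906/25) ≈ 6.0200


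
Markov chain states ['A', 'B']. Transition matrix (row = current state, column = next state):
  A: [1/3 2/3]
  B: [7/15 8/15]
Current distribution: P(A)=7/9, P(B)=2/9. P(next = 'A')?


P(next=A) = Σᵢ P(now=i)×P(i→A)
= 7/9×1/3 + 2/9×7/15
= 7/27 + 14/135 = 49/135

P = 49/135 ≈ 0.3630


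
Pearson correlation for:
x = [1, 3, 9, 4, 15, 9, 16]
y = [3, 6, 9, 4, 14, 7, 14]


n=7, Σx=57, Σy=57, Σxy=615, Σx²=669, Σy²=583
r = (7×615 - 57×57)/√((7×669 - 57²)(7×583 - 57²))
= 1056/√(1434×832) = 1056/√1193088 ≈ 1056/1092.2857 ≈ 0.9668

r ≈ 0.9668


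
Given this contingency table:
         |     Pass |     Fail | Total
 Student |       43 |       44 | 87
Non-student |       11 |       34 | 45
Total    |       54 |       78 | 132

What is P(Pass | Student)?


P(Pass | Student) = 43/(43+44) = 43/87

P(Pass|Student) = 43/87 ≈ 49.43%


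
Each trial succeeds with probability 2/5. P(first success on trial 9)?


Geometric: P(X=9) = (1-p)^(k-1)×p = (3/5)^8×2/5 = 13122/1953125

P(X=9) = 13122/1953125 ≈ 0.67%


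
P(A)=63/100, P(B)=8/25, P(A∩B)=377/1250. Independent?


P(A)×P(B) = 126/625
P(A∩B) = 377/1250
Not equal → NOT independent

No, not independent


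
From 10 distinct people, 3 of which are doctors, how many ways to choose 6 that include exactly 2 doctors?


Choose 2 of the 3 doctors and 4 of the other 7 people:
C(3,2)×C(7,4) = 3×35 = 105

105


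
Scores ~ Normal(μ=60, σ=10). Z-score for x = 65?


z = (x - μ)/σ = (65 - 60)/10 = 0.5

z = 0.5


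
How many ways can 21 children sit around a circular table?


Circular arrangements of 21 distinct objects: fix one position to break rotational symmetry.
(n-1)! = 20! = 2432902008176640000

2432902008176640000


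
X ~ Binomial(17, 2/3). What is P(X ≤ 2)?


P(X ≤ 2) = Σ P(X=i) for i=0..2
P(X=0) = 1/129140163
P(X=1) = 34/129140163
P(X=2) = 544/129140163
Sum = 193/43046721

P(X ≤ 2) = 193/43046721 ≈ 0.00%


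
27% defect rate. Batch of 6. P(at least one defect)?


P(all good) = (73/100)^6 = 151334226289/1000000000000
P(≥1 defect) = 848665773711/1000000000000

P = 848665773711/1000000000000 ≈ 84.87%


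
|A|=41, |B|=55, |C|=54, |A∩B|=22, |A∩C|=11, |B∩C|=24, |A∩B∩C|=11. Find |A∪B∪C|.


|A∪B∪C| = 41+55+54-22-11-24+11 = 104

|A∪B∪C| = 104


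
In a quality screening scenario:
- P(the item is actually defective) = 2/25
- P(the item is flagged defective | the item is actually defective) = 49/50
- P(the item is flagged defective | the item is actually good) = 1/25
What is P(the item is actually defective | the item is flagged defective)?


Using Bayes' theorem:
P(A|B) = P(B|A)·P(A) / P(B)

P(the item is flagged defective) = 49/50 × 2/25 + 1/25 × 23/25
= 49/625 + 23/625 = 72/625

P(the item is actually defective|the item is flagged defective) = (49/625) / (72/625) = 49/72

P(the item is actually defective|the item is flagged defective) = 49/72 ≈ 68.06%


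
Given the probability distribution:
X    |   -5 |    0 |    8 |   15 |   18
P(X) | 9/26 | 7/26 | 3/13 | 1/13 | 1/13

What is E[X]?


E[X] = Σ x·P(X=x)
= (-5)×(9/26) + (0)×(7/26) + (8)×(3/13) + (15)×(1/13) + (18)×(1/13)
= 69/26

E[X] = 69/26


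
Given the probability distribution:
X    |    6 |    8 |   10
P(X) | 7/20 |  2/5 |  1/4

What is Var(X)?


E[X] = 39/5
E[X²] = 316/5
Var(X) = E[X²] - (E[X])² = 316/5 - 1521/25 = 59/25

Var(X) = 59/25 ≈ 2.3600


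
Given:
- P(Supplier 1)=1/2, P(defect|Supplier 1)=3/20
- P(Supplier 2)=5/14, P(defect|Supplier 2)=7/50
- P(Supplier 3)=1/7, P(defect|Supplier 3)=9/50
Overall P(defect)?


P(B) = Σ P(B|Aᵢ)×P(Aᵢ)
  3/20×1/2 = 3/40
  7/50×5/14 = 1/20
  9/50×1/7 = 9/350
Sum = 211/1400

P(defect) = 211/1400 ≈ 15.07%


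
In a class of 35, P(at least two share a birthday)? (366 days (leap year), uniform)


P(all different) = Π(366-i)/366 for i=0..34
= 0.186502
P(match) = 1 - 0.186502 = 0.813498

P ≈ 0.8135 ≈ 81.35%


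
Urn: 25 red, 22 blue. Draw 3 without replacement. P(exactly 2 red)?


Hypergeometric: C(25,2)×C(22,1)/C(47,3)
= 300×22/16215 = 440/1081

P(X=2) = 440/1081 ≈ 40.70%


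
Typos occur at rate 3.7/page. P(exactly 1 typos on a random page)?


Poisson(λ=3.7): P(X=1) = e^(-λ)×λ^k/k!
= e^(-3.7) × 3.7^1 / 1!
≈ 0.02472352647 × 3.7 / 1 ≈ 0.091477

P(X=1) ≈ 0.091477 ≈ 9.15%


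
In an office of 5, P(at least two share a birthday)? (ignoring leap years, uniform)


P(all different) = Π(365-i)/365 for i=0..4
= 0.972864
P(match) = 1 - 0.972864 = 0.027136

P ≈ 0.0271 ≈ 2.71%


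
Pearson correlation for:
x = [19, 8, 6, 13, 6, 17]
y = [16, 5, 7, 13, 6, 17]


n=6, Σx=69, Σy=64, Σxy=880, Σx²=955, Σy²=824
r = (6×880 - 69×64)/√((6×955 - 69²)(6×824 - 64²))
= 864/√(969×848) = 864/√821712 ≈ 864/906.4833 ≈ 0.9531

r ≈ 0.9531


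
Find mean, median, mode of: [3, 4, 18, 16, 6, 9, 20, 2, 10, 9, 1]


Sorted: [1, 2, 3, 4, 6, 9, 9, 10, 16, 18, 20]
Mean = 98/11
Median = 9
Freq: {3: 1, 4: 1, 18: 1, 16: 1, 6: 1, 9: 2, 20: 1, 2: 1, 10: 1, 1: 1}
Mode: [9]

Mean=98/11, Median=9, Mode=9


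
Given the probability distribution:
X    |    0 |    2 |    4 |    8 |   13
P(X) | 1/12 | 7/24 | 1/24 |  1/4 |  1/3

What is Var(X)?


E[X] = 85/12
E[X²] = 445/6
Var(X) = E[X²] - (E[X])² = 445/6 - 7225/144 = 3455/144

Var(X) = 3455/144 ≈ 23.9931


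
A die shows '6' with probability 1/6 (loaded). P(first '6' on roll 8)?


Geometric: P(X=8) = (1-p)^(k-1)×p = (5/6)^7×1/6 = 78125/1679616

P(X=8) = 78125/1679616 ≈ 4.65%


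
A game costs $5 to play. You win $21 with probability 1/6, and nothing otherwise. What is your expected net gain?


E[gain] = (21-5)×1/6 + (-5)×5/6
= 8/3 - 25/6 = -3/2

Expected net gain = $-3/2 ≈ $-1.50


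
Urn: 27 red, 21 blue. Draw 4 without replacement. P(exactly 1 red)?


Hypergeometric: C(27,1)×C(21,3)/C(48,4)
= 27×1330/194580 = 399/2162

P(X=1) = 399/2162 ≈ 18.46%


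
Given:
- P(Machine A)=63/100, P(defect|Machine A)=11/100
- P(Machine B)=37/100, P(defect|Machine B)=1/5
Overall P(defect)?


P(B) = Σ P(B|Aᵢ)×P(Aᵢ)
  11/100×63/100 = 693/10000
  1/5×37/100 = 37/500
Sum = 1433/10000

P(defect) = 1433/10000 ≈ 14.33%


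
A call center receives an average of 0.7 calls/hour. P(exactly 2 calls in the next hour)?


Poisson(λ=0.7): P(X=2) = e^(-λ)×λ^k/k!
= e^(-0.7) × 0.7^2 / 2!
≈ 0.4965853038 × 0.49 / 2 ≈ 0.121663

P(X=2) ≈ 0.121663 ≈ 12.17%


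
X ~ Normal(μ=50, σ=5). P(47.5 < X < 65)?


z₁=(47.5-50)/5=-0.5, z₂=(65-50)/5=3.0
P = Φ(3.0) - Φ(-0.5) = 0.998650 - 0.308538 = 0.690112 ≈ 0.6901

P(47.5 < X < 65) ≈ 0.6901


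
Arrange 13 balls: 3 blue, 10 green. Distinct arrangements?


13!/(3!×10!) = 286

286


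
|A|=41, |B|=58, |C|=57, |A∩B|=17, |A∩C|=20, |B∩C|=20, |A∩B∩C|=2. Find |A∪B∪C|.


|A∪B∪C| = 41+58+57-17-20-20+2 = 101

|A∪B∪C| = 101


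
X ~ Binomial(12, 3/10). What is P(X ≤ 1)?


P(X ≤ 1) = Σ P(X=i) for i=0..1
P(X=0) = 13841287201/1000000000000
P(X=1) = 17795940687/250000000000
Sum = 85025049949/1000000000000

P(X ≤ 1) = 85025049949/1000000000000 ≈ 8.50%


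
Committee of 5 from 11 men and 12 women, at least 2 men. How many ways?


Count by #men:
  2M,3W: C(11,2)×C(12,3)=12100
  3M,2W: C(11,3)×C(12,2)=10890
  4M,1W: C(11,4)×C(12,1)=3960
  5M,0W: C(11,5)×C(12,0)=462
Total = 27412

27412


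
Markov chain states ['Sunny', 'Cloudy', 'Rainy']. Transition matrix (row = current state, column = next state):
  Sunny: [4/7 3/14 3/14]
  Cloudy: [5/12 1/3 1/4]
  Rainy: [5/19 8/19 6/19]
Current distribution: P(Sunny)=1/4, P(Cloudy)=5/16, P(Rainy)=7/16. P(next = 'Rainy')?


P(next=Rainy) = Σᵢ P(now=i)×P(i→Rainy)
= 1/4×3/14 + 5/16×1/4 + 7/16×6/19
= 3/56 + 5/64 + 21/152 = 2297/8512

P = 2297/8512 ≈ 0.2699


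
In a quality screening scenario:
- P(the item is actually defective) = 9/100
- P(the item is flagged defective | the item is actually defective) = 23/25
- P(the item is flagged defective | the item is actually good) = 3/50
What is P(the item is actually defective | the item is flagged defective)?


Using Bayes' theorem:
P(A|B) = P(B|A)·P(A) / P(B)

P(the item is flagged defective) = 23/25 × 9/100 + 3/50 × 91/100
= 207/2500 + 273/5000 = 687/5000

P(the item is actually defective|the item is flagged defective) = (207/2500) / (687/5000) = 138/229

P(the item is actually defective|the item is flagged defective) = 138/229 ≈ 60.26%


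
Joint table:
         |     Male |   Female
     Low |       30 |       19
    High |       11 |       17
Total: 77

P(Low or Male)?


P(Low∨Male) = P(Low) + P(Male) - P(Low∧Male)
= (49 + 41 - 30)/77 = 60/77

P = 60/77 ≈ 77.92%


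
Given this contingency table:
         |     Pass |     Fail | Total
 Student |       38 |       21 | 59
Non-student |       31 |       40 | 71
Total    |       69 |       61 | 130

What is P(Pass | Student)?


P(Pass | Student) = 38/(38+21) = 38/59

P(Pass|Student) = 38/59 ≈ 64.41%


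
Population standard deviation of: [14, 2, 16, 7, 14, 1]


Mean = 54/6 = 9
  (14-9)²=25
  (2-9)²=49
  (16-9)²=49
  (7-9)²=4
  (14-9)²=25
  (1-9)²=64
Σ(x-μ)² = 216
σ² = 216/6 = 36

σ = √(36) ≈ 6.0000


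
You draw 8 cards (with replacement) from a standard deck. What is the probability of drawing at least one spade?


P(not a spade) = 39/52 = 3/4
P(none in 8 draws) = (3/4)^8 = 6561/65536
P(≥1 spade) = 1 - 6561/65536 = 58975/65536

P = 58975/65536 ≈ 89.99%


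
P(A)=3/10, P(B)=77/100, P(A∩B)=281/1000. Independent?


P(A)×P(B) = 231/1000
P(A∩B) = 281/1000
Not equal → NOT independent

No, not independent


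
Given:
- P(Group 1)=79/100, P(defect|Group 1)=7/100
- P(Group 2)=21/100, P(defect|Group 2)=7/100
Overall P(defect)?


P(B) = Σ P(B|Aᵢ)×P(Aᵢ)
  7/100×79/100 = 553/10000
  7/100×21/100 = 147/10000
Sum = 7/100

P(defect) = 7/100 ≈ 7.00%


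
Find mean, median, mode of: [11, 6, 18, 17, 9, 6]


Sorted: [6, 6, 9, 11, 17, 18]
Mean = 67/6
Median = 10
Freq: {11: 1, 6: 2, 18: 1, 17: 1, 9: 1}
Mode: [6]

Mean=67/6, Median=10, Mode=6


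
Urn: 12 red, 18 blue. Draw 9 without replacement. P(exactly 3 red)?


Hypergeometric: C(12,3)×C(18,6)/C(30,9)
= 220×18564/14307150 = 952/3335

P(X=3) = 952/3335 ≈ 28.55%


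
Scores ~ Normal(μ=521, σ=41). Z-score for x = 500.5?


z = (x - μ)/σ = (500.5 - 521)/41 = -0.5

z = -0.5


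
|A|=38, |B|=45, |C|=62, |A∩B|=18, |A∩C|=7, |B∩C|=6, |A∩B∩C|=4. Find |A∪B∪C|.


|A∪B∪C| = 38+45+62-18-7-6+4 = 118

|A∪B∪C| = 118


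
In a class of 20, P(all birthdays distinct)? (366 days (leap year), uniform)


P(all different) = Π(366-i)/366 for i=0..19
= (366/366)×(365/366)×...×(347/366)
= 0.589430

P ≈ 0.5894 ≈ 58.94%


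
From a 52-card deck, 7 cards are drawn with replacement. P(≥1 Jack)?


P(not a Jack) = 48/52 = 12/13
P(none in 7 draws) = (12/13)^7 = 35831808/62748517
P(≥1 Jack) = 1 - 35831808/62748517 = 26916709/62748517

P = 26916709/62748517 ≈ 42.90%


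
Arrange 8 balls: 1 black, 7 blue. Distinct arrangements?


8!/(1!×7!) = 8

8


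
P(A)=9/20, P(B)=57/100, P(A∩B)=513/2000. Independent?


P(A)×P(B) = 513/2000
P(A∩B) = 513/2000
Equal ✓ → Independent

Yes, independent


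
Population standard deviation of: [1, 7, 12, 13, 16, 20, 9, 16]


Mean = 94/8 = 47/4
  (1-47/4)²=1849/16
  (7-47/4)²=361/16
  (12-47/4)²=1/16
  (13-47/4)²=25/16
  (16-47/4)²=289/16
  (20-47/4)²=1089/16
  (9-47/4)²=121/16
  (16-47/4)²=289/16
Σ(x-μ)² = 503/2
σ² = (503/2)/8 = 503/16

σ = √(503/16) ≈ 5.6069


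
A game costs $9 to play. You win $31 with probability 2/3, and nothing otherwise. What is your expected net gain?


E[gain] = (31-9)×2/3 + (-9)×1/3
= 44/3 - 3 = 35/3

Expected net gain = $35/3 ≈ $11.67


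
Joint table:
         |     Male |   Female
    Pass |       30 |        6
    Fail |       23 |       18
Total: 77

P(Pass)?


P(Pass) = (30+6)/77 = 36/77

P(Pass) = 36/77 ≈ 46.75%


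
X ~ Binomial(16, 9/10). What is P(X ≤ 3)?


P(X ≤ 3) = Σ P(X=i) for i=0..3
P(X=0) = 1/10000000000000000
P(X=1) = 9/625000000000000
P(X=2) = 243/250000000000000
P(X=3) = 5103/125000000000000
Sum = 83621/2000000000000000

P(X ≤ 3) = 83621/2000000000000000 ≈ 0.00%


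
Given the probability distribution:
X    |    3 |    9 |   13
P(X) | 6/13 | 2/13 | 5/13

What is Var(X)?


E[X] = 101/13
E[X²] = 1061/13
Var(X) = E[X²] - (E[X])² = 1061/13 - 10201/169 = 3592/169

Var(X) = 3592/169 ≈ 21.2544


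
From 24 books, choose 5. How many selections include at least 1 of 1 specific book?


Complement: C(24,5) - C(23,5) = 42504 - 33649 = 8855

8855


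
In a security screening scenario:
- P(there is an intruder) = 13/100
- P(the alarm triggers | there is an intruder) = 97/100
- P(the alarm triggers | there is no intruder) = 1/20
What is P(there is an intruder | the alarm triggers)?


Using Bayes' theorem:
P(A|B) = P(B|A)·P(A) / P(B)

P(the alarm triggers) = 97/100 × 13/100 + 1/20 × 87/100
= 1261/10000 + 87/2000 = 106/625

P(there is an intruder|the alarm triggers) = (1261/10000) / (106/625) = 1261/1696

P(there is an intruder|the alarm triggers) = 1261/1696 ≈ 74.35%


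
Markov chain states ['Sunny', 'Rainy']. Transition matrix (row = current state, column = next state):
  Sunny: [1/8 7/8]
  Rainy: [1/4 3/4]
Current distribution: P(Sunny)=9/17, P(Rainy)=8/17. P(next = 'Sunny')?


P(next=Sunny) = Σᵢ P(now=i)×P(i→Sunny)
= 9/17×1/8 + 8/17×1/4
= 9/136 + 2/17 = 25/136

P = 25/136 ≈ 0.1838


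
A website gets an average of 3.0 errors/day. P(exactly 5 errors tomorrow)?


Poisson(λ=3.0): P(X=5) = e^(-λ)×λ^k/k!
= e^(-3.0) × 3.0^5 / 5!
≈ 0.04978706837 × 243 / 120 ≈ 0.100819

P(X=5) ≈ 0.100819 ≈ 10.08%


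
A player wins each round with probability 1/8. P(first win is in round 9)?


Geometric: P(X=9) = (1-p)^(k-1)×p = (7/8)^8×1/8 = 5764801/134217728

P(X=9) = 5764801/134217728 ≈ 4.30%


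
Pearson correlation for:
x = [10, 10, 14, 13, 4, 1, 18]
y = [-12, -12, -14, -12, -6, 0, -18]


n=7, Σx=70, Σy=-74, Σxy=-940, Σx²=906, Σy²=988
r = (7×(-940) - 70×(-74))/√((7×906 - 70²)(7×988 - (-74)²))
= -1400/√(1442×1440) = -1400/√2076480 ≈ -1400/1440.9997 ≈ -0.9715

r ≈ -0.9715


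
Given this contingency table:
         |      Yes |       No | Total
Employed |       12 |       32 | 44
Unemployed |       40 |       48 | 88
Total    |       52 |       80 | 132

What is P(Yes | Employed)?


P(Yes | Employed) = 12/(12+32) = 12/44 = 3/11

P(Yes|Employed) = 3/11 ≈ 27.27%


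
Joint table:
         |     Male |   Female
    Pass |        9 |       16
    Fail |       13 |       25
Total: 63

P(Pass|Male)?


P(Pass|Male) = 9/(9+13) = 9/22

P = 9/22 ≈ 40.91%


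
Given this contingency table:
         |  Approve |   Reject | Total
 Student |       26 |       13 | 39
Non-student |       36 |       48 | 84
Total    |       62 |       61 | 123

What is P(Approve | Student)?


P(Approve | Student) = 26/(26+13) = 26/39 = 2/3

P(Approve|Student) = 2/3 ≈ 66.67%


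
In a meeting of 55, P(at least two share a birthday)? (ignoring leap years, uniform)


P(all different) = Π(365-i)/365 for i=0..54
= 0.013738
P(match) = 1 - 0.013738 = 0.986262

P ≈ 0.9863 ≈ 98.63%


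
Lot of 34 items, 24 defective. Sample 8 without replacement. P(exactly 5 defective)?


Hypergeometric: C(24,5)×C(10,3)/C(34,8)
= 42504×120/18156204 = 12880/45849

P(X=5) = 12880/45849 ≈ 28.09%


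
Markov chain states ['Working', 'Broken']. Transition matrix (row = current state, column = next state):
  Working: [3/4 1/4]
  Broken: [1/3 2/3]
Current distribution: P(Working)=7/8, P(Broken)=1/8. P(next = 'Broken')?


P(next=Broken) = Σᵢ P(now=i)×P(i→Broken)
= 7/8×1/4 + 1/8×2/3
= 7/32 + 1/12 = 29/96

P = 29/96 ≈ 0.3021


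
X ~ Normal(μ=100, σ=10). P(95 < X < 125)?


z₁=(95-100)/10=-0.5, z₂=(125-100)/10=2.5
P = Φ(2.5) - Φ(-0.5) = 0.993790 - 0.308538 = 0.685252 ≈ 0.6853

P(95 < X < 125) ≈ 0.6853


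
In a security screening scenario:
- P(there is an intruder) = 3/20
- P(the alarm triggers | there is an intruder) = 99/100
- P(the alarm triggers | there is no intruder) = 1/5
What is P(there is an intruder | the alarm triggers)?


Using Bayes' theorem:
P(A|B) = P(B|A)·P(A) / P(B)

P(the alarm triggers) = 99/100 × 3/20 + 1/5 × 17/20
= 297/2000 + 17/100 = 637/2000

P(there is an intruder|the alarm triggers) = (297/2000) / (637/2000) = 297/637

P(there is an intruder|the alarm triggers) = 297/637 ≈ 46.62%


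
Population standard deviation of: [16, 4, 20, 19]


Mean = 59/4
  (16-59/4)²=25/16
  (4-59/4)²=1849/16
  (20-59/4)²=441/16
  (19-59/4)²=289/16
Σ(x-μ)² = 651/4
σ² = (651/4)/4 = 651/16

σ = √(651/16) ≈ 6.3787


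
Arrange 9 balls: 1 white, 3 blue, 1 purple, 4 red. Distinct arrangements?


9!/(1!×3!×1!×4!) = 2520

2520


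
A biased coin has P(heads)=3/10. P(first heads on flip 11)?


Geometric: P(X=11) = (1-p)^(k-1)×p = (7/10)^10×3/10 = 847425747/100000000000

P(X=11) = 847425747/100000000000 ≈ 0.85%


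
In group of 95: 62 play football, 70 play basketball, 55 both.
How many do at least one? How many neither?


|A∪B| = 62+70-55 = 77
Neither = 95-77 = 18

At least one: 77; Neither: 18


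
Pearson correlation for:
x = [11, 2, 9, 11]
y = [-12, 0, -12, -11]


n=4, Σx=33, Σy=-35, Σxy=-361, Σx²=327, Σy²=409
r = (4×(-361) - 33×(-35))/√((4×327 - 33²)(4×409 - (-35)²))
= -289/√(219×411) = -289/√90009 ≈ -289/300.0150 ≈ -0.9633

r ≈ -0.9633


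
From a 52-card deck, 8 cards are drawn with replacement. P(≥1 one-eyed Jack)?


P(not a one-eyed Jack) = 50/52 = 25/26
P(none in 8 draws) = (25/26)^8 = 152587890625/208827064576
P(≥1 one-eyed Jack) = 1 - 152587890625/208827064576 = 56239173951/208827064576

P = 56239173951/208827064576 ≈ 26.93%


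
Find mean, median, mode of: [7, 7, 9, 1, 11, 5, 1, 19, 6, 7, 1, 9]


Sorted: [1, 1, 1, 5, 6, 7, 7, 7, 9, 9, 11, 19]
Mean = 83/12
Median = 7
Freq: {7: 3, 9: 2, 1: 3, 11: 1, 5: 1, 19: 1, 6: 1}
Mode: [1, 7]

Mean=83/12, Median=7, Mode=[1, 7]


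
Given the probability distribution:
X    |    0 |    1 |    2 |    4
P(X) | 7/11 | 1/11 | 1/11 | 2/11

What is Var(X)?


E[X] = 1
E[X²] = 37/11
Var(X) = E[X²] - (E[X])² = 37/11 - 1 = 26/11

Var(X) = 26/11 ≈ 2.3636


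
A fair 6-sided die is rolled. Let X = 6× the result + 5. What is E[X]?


E[die] = (1+6)/2 = 7/2
E[X] = 6×7/2 + 5 = 26

E[X] = 26


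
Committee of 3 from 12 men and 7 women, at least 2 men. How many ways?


Count by #men:
  2M,1W: C(12,2)×C(7,1)=462
  3M,0W: C(12,3)×C(7,0)=220
Total = 682

682


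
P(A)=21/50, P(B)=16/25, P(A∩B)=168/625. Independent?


P(A)×P(B) = 168/625
P(A∩B) = 168/625
Equal ✓ → Independent

Yes, independent


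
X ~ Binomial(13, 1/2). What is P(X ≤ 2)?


P(X ≤ 2) = Σ P(X=i) for i=0..2
P(X=0) = 1/8192
P(X=1) = 13/8192
P(X=2) = 39/4096
Sum = 23/2048

P(X ≤ 2) = 23/2048 ≈ 1.12%


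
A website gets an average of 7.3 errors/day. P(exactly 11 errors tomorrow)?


Poisson(λ=7.3): P(X=11) = e^(-λ)×λ^k/k!
= e^(-7.3) × 7.3^11 / 11!
≈ 0.0006755387752 × 3137266855.68 / 39916800 ≈ 0.053094

P(X=11) ≈ 0.053094 ≈ 5.31%


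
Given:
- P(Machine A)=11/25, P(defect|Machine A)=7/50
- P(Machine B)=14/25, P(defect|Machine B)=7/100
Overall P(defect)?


P(B) = Σ P(B|Aᵢ)×P(Aᵢ)
  7/50×11/25 = 77/1250
  7/100×14/25 = 49/1250
Sum = 63/625

P(defect) = 63/625 ≈ 10.08%


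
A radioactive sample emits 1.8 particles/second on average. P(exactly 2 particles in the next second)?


Poisson(λ=1.8): P(X=2) = e^(-λ)×λ^k/k!
= e^(-1.8) × 1.8^2 / 2!
≈ 0.1652988882 × 3.24 / 2 ≈ 0.267784

P(X=2) ≈ 0.267784 ≈ 26.78%


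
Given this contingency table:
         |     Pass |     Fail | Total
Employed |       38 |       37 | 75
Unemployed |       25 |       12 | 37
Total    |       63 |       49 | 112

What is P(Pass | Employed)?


P(Pass | Employed) = 38/(38+37) = 38/75

P(Pass|Employed) = 38/75 ≈ 50.67%


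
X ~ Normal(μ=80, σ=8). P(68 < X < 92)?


z₁=(68-80)/8=-1.5, z₂=(92-80)/8=1.5
P = Φ(1.5) - Φ(-1.5) = 0.933193 - 0.066807 = 0.866386 ≈ 0.8664

P(68 < X < 92) ≈ 0.8664


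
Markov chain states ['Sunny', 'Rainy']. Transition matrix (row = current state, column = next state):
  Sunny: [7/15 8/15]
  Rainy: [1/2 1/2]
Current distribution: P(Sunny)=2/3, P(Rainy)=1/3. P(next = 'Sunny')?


P(next=Sunny) = Σᵢ P(now=i)×P(i→Sunny)
= 2/3×7/15 + 1/3×1/2
= 14/45 + 1/6 = 43/90

P = 43/90 ≈ 0.4778


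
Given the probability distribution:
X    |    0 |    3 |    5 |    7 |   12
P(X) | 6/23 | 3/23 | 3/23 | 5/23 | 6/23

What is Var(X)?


E[X] = 131/23
E[X²] = 1211/23
Var(X) = E[X²] - (E[X])² = 1211/23 - 17161/529 = 10692/529

Var(X) = 10692/529 ≈ 20.2117


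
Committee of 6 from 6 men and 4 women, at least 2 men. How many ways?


Count by #men:
  2M,4W: C(6,2)×C(4,4)=15
  3M,3W: C(6,3)×C(4,3)=80
  4M,2W: C(6,4)×C(4,2)=90
  5M,1W: C(6,5)×C(4,1)=24
  6M,0W: C(6,6)×C(4,0)=1
Total = 210

210


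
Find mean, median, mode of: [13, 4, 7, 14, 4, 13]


Sorted: [4, 4, 7, 13, 13, 14]
Mean = 55/6
Median = 10
Freq: {13: 2, 4: 2, 7: 1, 14: 1}
Mode: [4, 13]

Mean=55/6, Median=10, Mode=[4, 13]


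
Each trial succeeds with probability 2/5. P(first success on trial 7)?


Geometric: P(X=7) = (1-p)^(k-1)×p = (3/5)^6×2/5 = 1458/78125

P(X=7) = 1458/78125 ≈ 1.87%


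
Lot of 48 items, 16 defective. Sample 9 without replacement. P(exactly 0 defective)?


Hypergeometric: C(16,0)×C(32,9)/C(48,9)
= 1×28048800/1677106640 = 350610/20963833

P(X=0) = 350610/20963833 ≈ 1.67%


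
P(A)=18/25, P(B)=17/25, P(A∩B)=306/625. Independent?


P(A)×P(B) = 306/625
P(A∩B) = 306/625
Equal ✓ → Independent

Yes, independent


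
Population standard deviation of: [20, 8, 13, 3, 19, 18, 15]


Mean = 96/7
  (20-96/7)²=1936/49
  (8-96/7)²=1600/49
  (13-96/7)²=25/49
  (3-96/7)²=5625/49
  (19-96/7)²=1369/49
  (18-96/7)²=900/49
  (15-96/7)²=81/49
Σ(x-μ)² = 1648/7
σ² = (1648/7)/7 = 1648/49

σ = √(1648/49) ≈ 5.7994


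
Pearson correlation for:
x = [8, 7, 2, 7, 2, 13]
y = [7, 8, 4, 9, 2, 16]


n=6, Σx=39, Σy=46, Σxy=395, Σx²=339, Σy²=470
r = (6×395 - 39×46)/√((6×339 - 39²)(6×470 - 46²))
= 576/√(513×704) = 576/√361152 ≈ 576/600.9592 ≈ 0.9585

r ≈ 0.9585


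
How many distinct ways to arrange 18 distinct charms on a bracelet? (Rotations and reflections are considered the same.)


Free circular arrangements: rotations and reflections both identified.
(n-1)!/2 = 17!/2 = 355687428096000/2 = 177843714048000

177843714048000


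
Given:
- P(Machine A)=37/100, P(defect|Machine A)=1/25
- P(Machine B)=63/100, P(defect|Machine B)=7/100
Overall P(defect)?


P(B) = Σ P(B|Aᵢ)×P(Aᵢ)
  1/25×37/100 = 37/2500
  7/100×63/100 = 441/10000
Sum = 589/10000

P(defect) = 589/10000 ≈ 5.89%


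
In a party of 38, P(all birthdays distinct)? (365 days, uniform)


P(all different) = Π(365-i)/365 for i=0..37
= (365/365)×(364/365)×...×(328/365)
= 0.135932

P ≈ 0.1359 ≈ 13.59%


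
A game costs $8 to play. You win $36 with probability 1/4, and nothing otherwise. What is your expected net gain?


E[gain] = (36-8)×1/4 + (-8)×3/4
= 7 - 6 = 1

Expected net gain = $1 ≈ $1.00


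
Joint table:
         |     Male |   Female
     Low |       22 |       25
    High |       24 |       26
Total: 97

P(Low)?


P(Low) = (22+25)/97 = 47/97

P(Low) = 47/97 ≈ 48.45%


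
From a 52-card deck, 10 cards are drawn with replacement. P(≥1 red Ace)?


P(not a red Ace) = 50/52 = 25/26
P(none in 10 draws) = (25/26)^10 = 95367431640625/141167095653376
P(≥1 red Ace) = 1 - 95367431640625/141167095653376 = 45799664012751/141167095653376

P = 45799664012751/141167095653376 ≈ 32.44%


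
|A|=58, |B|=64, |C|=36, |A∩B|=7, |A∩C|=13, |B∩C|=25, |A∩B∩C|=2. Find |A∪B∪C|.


|A∪B∪C| = 58+64+36-7-13-25+2 = 115

|A∪B∪C| = 115


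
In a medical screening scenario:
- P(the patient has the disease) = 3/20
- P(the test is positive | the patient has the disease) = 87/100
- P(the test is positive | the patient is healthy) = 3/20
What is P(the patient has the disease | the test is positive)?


Using Bayes' theorem:
P(A|B) = P(B|A)·P(A) / P(B)

P(the test is positive) = 87/100 × 3/20 + 3/20 × 17/20
= 261/2000 + 51/400 = 129/500

P(the patient has the disease|the test is positive) = (261/2000) / (129/500) = 87/172

P(the patient has the disease|the test is positive) = 87/172 ≈ 50.58%


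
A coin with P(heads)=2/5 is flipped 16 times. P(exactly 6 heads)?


Binomial: P(X=6) = C(16,6)×p^6×(1-p)^10
= 8008 × 64/15625 × 59049/9765625 = 30263321088/152587890625

P(X=6) = 30263321088/152587890625 ≈ 19.83%


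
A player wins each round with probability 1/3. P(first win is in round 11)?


Geometric: P(X=11) = (1-p)^(k-1)×p = (2/3)^10×1/3 = 1024/177147

P(X=11) = 1024/177147 ≈ 0.58%


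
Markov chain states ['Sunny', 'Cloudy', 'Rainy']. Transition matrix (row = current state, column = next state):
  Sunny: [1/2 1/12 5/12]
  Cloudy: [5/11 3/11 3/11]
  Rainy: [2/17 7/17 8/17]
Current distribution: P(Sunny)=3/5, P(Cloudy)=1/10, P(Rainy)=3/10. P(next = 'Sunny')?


P(next=Sunny) = Σᵢ P(now=i)×P(i→Sunny)
= 3/5×1/2 + 1/10×5/11 + 3/10×2/17
= 3/10 + 1/22 + 3/85 = 356/935

P = 356/935 ≈ 0.3807


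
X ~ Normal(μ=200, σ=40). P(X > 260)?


z = (260-200)/40 = 1.5
P(X > 260) = 1 - P(Z ≤ 1.5) = 1 - 0.9332 = 0.0668

P(X > 260) ≈ 0.0668


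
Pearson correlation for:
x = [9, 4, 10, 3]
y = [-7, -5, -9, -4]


n=4, Σx=26, Σy=-25, Σxy=-185, Σx²=206, Σy²=171
r = (4×(-185) - 26×(-25))/√((4×206 - 26²)(4×171 - (-25)²))
= -90/√(148×59) = -90/√8732 ≈ -90/93.4452 ≈ -0.9631

r ≈ -0.9631


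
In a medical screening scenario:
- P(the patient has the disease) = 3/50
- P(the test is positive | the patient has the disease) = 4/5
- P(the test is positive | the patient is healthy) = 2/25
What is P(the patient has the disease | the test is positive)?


Using Bayes' theorem:
P(A|B) = P(B|A)·P(A) / P(B)

P(the test is positive) = 4/5 × 3/50 + 2/25 × 47/50
= 6/125 + 47/625 = 77/625

P(the patient has the disease|the test is positive) = (6/125) / (77/625) = 30/77

P(the patient has the disease|the test is positive) = 30/77 ≈ 38.96%


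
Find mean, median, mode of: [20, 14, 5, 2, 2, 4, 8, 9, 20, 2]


Sorted: [2, 2, 2, 4, 5, 8, 9, 14, 20, 20]
Mean = 86/10 = 43/5
Median = 13/2
Freq: {20: 2, 14: 1, 5: 1, 2: 3, 4: 1, 8: 1, 9: 1}
Mode: [2]

Mean=43/5, Median=13/2, Mode=2


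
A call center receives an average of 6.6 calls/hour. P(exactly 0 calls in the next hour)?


Poisson(λ=6.6): P(X=0) = e^(-λ)×λ^k/k!
= e^(-6.6) × 6.6^0 / 0!
≈ 0.001360368038 × 1 / 1 ≈ 0.001360

P(X=0) ≈ 0.001360 ≈ 0.14%


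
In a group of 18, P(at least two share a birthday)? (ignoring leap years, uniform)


P(all different) = Π(365-i)/365 for i=0..17
= 0.653089
P(match) = 1 - 0.653089 = 0.346911

P ≈ 0.3469 ≈ 34.69%


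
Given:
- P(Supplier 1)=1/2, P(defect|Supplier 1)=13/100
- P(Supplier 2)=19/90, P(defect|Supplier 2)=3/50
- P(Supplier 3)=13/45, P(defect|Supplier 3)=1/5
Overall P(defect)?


P(B) = Σ P(B|Aᵢ)×P(Aᵢ)
  13/100×1/2 = 13/200
  3/50×19/90 = 19/1500
  1/5×13/45 = 13/225
Sum = 1219/9000

P(defect) = 1219/9000 ≈ 13.54%


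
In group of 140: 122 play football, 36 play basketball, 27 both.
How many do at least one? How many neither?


|A∪B| = 122+36-27 = 131
Neither = 140-131 = 9

At least one: 131; Neither: 9


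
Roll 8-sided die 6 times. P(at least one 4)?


P(no 4)^6 = (7/8)^6 = 117649/262144
P(≥1) = 1 - 117649/262144 = 144495/262144

P = 144495/262144 ≈ 55.12%


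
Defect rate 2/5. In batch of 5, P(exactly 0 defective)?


Binomial: P(X=0) = C(5,0)×p^0×(1-p)^5
= 1 × 1 × 243/3125 = 243/3125

P(X=0) = 243/3125 ≈ 7.78%


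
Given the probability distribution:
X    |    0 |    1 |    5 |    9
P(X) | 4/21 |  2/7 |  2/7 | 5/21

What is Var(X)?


E[X] = 27/7
E[X²] = 187/7
Var(X) = E[X²] - (E[X])² = 187/7 - 729/49 = 580/49

Var(X) = 580/49 ≈ 11.8367


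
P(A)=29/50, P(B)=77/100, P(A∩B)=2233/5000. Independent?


P(A)×P(B) = 2233/5000
P(A∩B) = 2233/5000
Equal ✓ → Independent

Yes, independent


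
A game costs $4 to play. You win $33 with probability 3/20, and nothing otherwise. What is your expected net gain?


E[gain] = (33-4)×3/20 + (-4)×17/20
= 87/20 - 17/5 = 19/20

Expected net gain = $19/20 ≈ $0.95


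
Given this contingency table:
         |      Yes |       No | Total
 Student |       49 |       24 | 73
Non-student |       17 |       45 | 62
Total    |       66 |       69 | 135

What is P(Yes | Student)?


P(Yes | Student) = 49/(49+24) = 49/73

P(Yes|Student) = 49/73 ≈ 67.12%


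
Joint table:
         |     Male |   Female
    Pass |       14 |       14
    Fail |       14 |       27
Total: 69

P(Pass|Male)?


P(Pass|Male) = 14/(14+14) = 14/28 = 1/2

P = 1/2 ≈ 50.00%


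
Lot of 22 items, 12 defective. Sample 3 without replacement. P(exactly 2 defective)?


Hypergeometric: C(12,2)×C(10,1)/C(22,3)
= 66×10/1540 = 3/7

P(X=2) = 3/7 ≈ 42.86%


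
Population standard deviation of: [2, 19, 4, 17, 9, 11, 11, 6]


Mean = 79/8
  (2-79/8)²=3969/64
  (19-79/8)²=5329/64
  (4-79/8)²=2209/64
  (17-79/8)²=3249/64
  (9-79/8)²=49/64
  (11-79/8)²=81/64
  (11-79/8)²=81/64
  (6-79/8)²=961/64
Σ(x-μ)² = 1991/8
σ² = (1991/8)/8 = 1991/64

σ = √(1991/64) ≈ 5.5776


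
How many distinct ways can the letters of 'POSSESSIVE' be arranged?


Letters: 10, freq: {'P': 1, 'O': 1, 'S': 4, 'E': 2, 'I': 1, 'V': 1}
10!/(1!×1!×4!×2!×1!×1!) = 3628800/48 = 75600

75600


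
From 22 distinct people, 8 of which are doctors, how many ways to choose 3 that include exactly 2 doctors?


Choose 2 of the 8 doctors and 1 of the other 14 people:
C(8,2)×C(14,1) = 28×14 = 392

392


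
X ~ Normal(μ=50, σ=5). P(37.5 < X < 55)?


z₁=(37.5-50)/5=-2.5, z₂=(55-50)/5=1.0
P = Φ(1.0) - Φ(-2.5) = 0.841345 - 0.006210 = 0.835135 ≈ 0.8351

P(37.5 < X < 55) ≈ 0.8351


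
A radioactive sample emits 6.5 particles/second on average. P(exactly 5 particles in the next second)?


Poisson(λ=6.5): P(X=5) = e^(-λ)×λ^k/k!
= e^(-6.5) × 6.5^5 / 5!
≈ 0.001503439193 × 11602.90625 / 120 ≈ 0.145369

P(X=5) ≈ 0.145369 ≈ 14.54%


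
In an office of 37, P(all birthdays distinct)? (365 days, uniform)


P(all different) = Π(365-i)/365 for i=0..36
= (365/365)×(364/365)×...×(329/365)
= 0.151266

P ≈ 0.1513 ≈ 15.13%


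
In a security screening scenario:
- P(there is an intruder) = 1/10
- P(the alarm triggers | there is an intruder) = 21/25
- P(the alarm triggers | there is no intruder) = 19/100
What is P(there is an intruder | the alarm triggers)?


Using Bayes' theorem:
P(A|B) = P(B|A)·P(A) / P(B)

P(the alarm triggers) = 21/25 × 1/10 + 19/100 × 9/10
= 21/250 + 171/1000 = 51/200

P(there is an intruder|the alarm triggers) = (21/250) / (51/200) = 28/85

P(there is an intruder|the alarm triggers) = 28/85 ≈ 32.94%


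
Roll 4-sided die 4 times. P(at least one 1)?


P(no 1)^4 = (3/4)^4 = 81/256
P(≥1) = 1 - 81/256 = 175/256

P = 175/256 ≈ 68.36%


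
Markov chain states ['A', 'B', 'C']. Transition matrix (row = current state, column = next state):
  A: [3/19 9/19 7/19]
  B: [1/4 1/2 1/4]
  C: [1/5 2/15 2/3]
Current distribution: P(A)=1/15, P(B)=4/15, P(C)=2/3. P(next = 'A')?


P(next=A) = Σᵢ P(now=i)×P(i→A)
= 1/15×3/19 + 4/15×1/4 + 2/3×1/5
= 1/95 + 1/15 + 2/15 = 4/19

P = 4/19 ≈ 0.2105


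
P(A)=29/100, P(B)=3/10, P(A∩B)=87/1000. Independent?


P(A)×P(B) = 87/1000
P(A∩B) = 87/1000
Equal ✓ → Independent

Yes, independent


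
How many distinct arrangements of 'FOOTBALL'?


Letters: 8, freq: {'F': 1, 'O': 2, 'T': 1, 'B': 1, 'A': 1, 'L': 2}
8!/(1!×2!×1!×1!×1!×2!) = 40320/4 = 10080

10080


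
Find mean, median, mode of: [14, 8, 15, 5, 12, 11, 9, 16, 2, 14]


Sorted: [2, 5, 8, 9, 11, 12, 14, 14, 15, 16]
Mean = 106/10 = 53/5
Median = 23/2
Freq: {14: 2, 8: 1, 15: 1, 5: 1, 12: 1, 11: 1, 9: 1, 16: 1, 2: 1}
Mode: [14]

Mean=53/5, Median=23/2, Mode=14


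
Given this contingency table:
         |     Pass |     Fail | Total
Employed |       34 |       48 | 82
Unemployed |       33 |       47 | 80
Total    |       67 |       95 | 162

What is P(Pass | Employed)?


P(Pass | Employed) = 34/(34+48) = 34/82 = 17/41

P(Pass|Employed) = 17/41 ≈ 41.46%


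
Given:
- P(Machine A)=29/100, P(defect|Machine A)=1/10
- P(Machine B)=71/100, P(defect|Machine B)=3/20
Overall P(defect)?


P(B) = Σ P(B|Aᵢ)×P(Aᵢ)
  1/10×29/100 = 29/1000
  3/20×71/100 = 213/2000
Sum = 271/2000

P(defect) = 271/2000 ≈ 13.55%


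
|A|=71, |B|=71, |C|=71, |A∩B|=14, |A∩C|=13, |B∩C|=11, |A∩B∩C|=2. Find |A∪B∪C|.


|A∪B∪C| = 71+71+71-14-13-11+2 = 177

|A∪B∪C| = 177


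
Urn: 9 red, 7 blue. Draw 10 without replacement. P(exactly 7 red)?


Hypergeometric: C(9,7)×C(7,3)/C(16,10)
= 36×35/8008 = 45/286

P(X=7) = 45/286 ≈ 15.73%


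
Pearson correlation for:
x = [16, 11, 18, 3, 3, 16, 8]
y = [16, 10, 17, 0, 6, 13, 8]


n=7, Σx=75, Σy=70, Σxy=962, Σx²=1039, Σy²=914
r = (7×962 - 75×70)/√((7×1039 - 75²)(7×914 - 70²))
= 1484/√(1648×1498) = 1484/√2468704 ≈ 1484/1571.2110 ≈ 0.9445

r ≈ 0.9445


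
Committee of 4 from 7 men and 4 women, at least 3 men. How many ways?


Count by #men:
  3M,1W: C(7,3)×C(4,1)=140
  4M,0W: C(7,4)×C(4,0)=35
Total = 175

175


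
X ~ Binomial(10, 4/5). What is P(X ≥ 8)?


P(X ≥ 8) = Σ P(X=i) for i=8..10
P(X=8) = 589824/1953125
P(X=9) = 524288/1953125
P(X=10) = 1048576/9765625
Sum = 6619136/9765625

P(X ≥ 8) = 6619136/9765625 ≈ 67.78%


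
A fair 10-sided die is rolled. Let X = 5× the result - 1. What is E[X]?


E[die] = (1+10)/2 = 11/2
E[X] = 5×11/2 - 1 = 53/2

E[X] = 53/2


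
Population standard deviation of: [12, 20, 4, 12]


Mean = 48/4 = 12
  (12-12)²=0
  (20-12)²=64
  (4-12)²=64
  (12-12)²=0
Σ(x-μ)² = 128
σ² = 128/4 = 32

σ = √(32) ≈ 5.6569


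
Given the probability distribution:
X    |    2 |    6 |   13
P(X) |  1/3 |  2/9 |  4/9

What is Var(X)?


E[X] = 70/9
E[X²] = 760/9
Var(X) = E[X²] - (E[X])² = 760/9 - 4900/81 = 1940/81

Var(X) = 1940/81 ≈ 23.9506


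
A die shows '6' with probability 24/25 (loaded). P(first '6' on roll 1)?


Geometric: P(X=1) = (1-p)^(k-1)×p = (1/25)^0×24/25 = 24/25

P(X=1) = 24/25 ≈ 96.00%


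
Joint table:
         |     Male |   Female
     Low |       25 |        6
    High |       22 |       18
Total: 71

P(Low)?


P(Low) = (25+6)/71 = 31/71

P(Low) = 31/71 ≈ 43.66%


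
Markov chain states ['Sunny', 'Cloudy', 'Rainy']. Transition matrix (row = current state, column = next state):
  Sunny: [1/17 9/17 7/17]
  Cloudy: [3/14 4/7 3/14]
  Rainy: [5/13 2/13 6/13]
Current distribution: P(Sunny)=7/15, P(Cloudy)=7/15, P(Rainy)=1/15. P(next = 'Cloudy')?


P(next=Cloudy) = Σᵢ P(now=i)×P(i→Cloudy)
= 7/15×9/17 + 7/15×4/7 + 1/15×2/13
= 21/85 + 4/15 + 2/195 = 579/1105

P = 579/1105 ≈ 0.5240


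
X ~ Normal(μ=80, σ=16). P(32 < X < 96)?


z₁=(32-80)/16=-3.0, z₂=(96-80)/16=1.0
P = Φ(1.0) - Φ(-3.0) = 0.841345 - 0.001350 = 0.839995 ≈ 0.8400

P(32 < X < 96) ≈ 0.8400


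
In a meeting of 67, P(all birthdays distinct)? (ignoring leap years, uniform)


P(all different) = Π(365-i)/365 for i=0..66
= (365/365)×(364/365)×...×(299/365)
= 0.001560

P ≈ 0.0016 ≈ 0.16%


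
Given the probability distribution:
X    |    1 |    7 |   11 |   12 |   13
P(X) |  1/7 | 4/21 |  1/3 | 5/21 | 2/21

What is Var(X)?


E[X] = 194/21
E[X²] = 2104/21
Var(X) = E[X²] - (E[X])² = 2104/21 - 37636/441 = 6548/441

Var(X) = 6548/441 ≈ 14.8481


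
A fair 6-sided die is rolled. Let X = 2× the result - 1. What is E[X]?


E[die] = (1+6)/2 = 7/2
E[X] = 2×7/2 - 1 = 6

E[X] = 6


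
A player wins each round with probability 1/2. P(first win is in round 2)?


Geometric: P(X=2) = (1-p)^(k-1)×p = (1/2)^1×1/2 = 1/4

P(X=2) = 1/4 ≈ 25.00%


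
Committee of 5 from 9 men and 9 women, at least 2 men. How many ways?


Count by #men:
  2M,3W: C(9,2)×C(9,3)=3024
  3M,2W: C(9,3)×C(9,2)=3024
  4M,1W: C(9,4)×C(9,1)=1134
  5M,0W: C(9,5)×C(9,0)=126
Total = 7308

7308


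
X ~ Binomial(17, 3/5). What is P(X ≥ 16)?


P(X ≥ 16) = Σ P(X=i) for i=16..17
P(X=16) = 1463588514/762939453125
P(X=17) = 129140163/762939453125
Sum = 1592728677/762939453125

P(X ≥ 16) = 1592728677/762939453125 ≈ 0.21%


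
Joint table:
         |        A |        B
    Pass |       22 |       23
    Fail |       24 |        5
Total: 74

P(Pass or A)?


P(Pass∨A) = P(Pass) + P(A) - P(Pass∧A)
= (45 + 46 - 22)/74 = 69/74

P = 69/74 ≈ 93.24%


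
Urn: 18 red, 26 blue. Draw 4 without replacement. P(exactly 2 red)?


Hypergeometric: C(18,2)×C(26,2)/C(44,4)
= 153×325/135751 = 49725/135751

P(X=2) = 49725/135751 ≈ 36.63%


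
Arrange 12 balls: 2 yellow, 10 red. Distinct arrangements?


12!/(2!×10!) = 66

66


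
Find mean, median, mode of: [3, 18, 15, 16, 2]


Sorted: [2, 3, 15, 16, 18]
Mean = 54/5
Median = 15
Freq: {3: 1, 18: 1, 15: 1, 16: 1, 2: 1}
Mode: No mode

Mean=54/5, Median=15, Mode=No mode


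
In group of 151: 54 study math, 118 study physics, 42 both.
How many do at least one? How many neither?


|A∪B| = 54+118-42 = 130
Neither = 151-130 = 21

At least one: 130; Neither: 21


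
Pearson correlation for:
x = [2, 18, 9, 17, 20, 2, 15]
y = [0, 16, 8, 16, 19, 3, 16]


n=7, Σx=83, Σy=78, Σxy=1258, Σx²=1327, Σy²=1202
r = (7×1258 - 83×78)/√((7×1327 - 83²)(7×1202 - 78²))
= 2332/√(2400×2330) = 2332/√5592000 ≈ 2332/2364.7410 ≈ 0.9862

r ≈ 0.9862


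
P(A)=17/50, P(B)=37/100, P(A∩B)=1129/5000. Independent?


P(A)×P(B) = 629/5000
P(A∩B) = 1129/5000
Not equal → NOT independent

No, not independent


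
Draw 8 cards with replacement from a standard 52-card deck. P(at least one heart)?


P(not a heart) = 39/52 = 3/4
P(none in 8 draws) = (3/4)^8 = 6561/65536
P(≥1 heart) = 1 - 6561/65536 = 58975/65536

P = 58975/65536 ≈ 89.99%


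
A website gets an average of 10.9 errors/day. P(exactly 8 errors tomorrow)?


Poisson(λ=10.9): P(X=8) = e^(-λ)×λ^k/k!
= e^(-10.9) × 10.9^8 / 8!
≈ 1.8458234e-05 × 199256264.169 / 40320 ≈ 0.091218

P(X=8) ≈ 0.091218 ≈ 9.12%


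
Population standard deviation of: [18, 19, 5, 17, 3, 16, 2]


Mean = 80/7
  (18-80/7)²=2116/49
  (19-80/7)²=2809/49
  (5-80/7)²=2025/49
  (17-80/7)²=1521/49
  (3-80/7)²=3481/49
  (16-80/7)²=1024/49
  (2-80/7)²=4356/49
Σ(x-μ)² = 2476/7
σ² = (2476/7)/7 = 2476/49

σ = √(2476/49) ≈ 7.1085
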